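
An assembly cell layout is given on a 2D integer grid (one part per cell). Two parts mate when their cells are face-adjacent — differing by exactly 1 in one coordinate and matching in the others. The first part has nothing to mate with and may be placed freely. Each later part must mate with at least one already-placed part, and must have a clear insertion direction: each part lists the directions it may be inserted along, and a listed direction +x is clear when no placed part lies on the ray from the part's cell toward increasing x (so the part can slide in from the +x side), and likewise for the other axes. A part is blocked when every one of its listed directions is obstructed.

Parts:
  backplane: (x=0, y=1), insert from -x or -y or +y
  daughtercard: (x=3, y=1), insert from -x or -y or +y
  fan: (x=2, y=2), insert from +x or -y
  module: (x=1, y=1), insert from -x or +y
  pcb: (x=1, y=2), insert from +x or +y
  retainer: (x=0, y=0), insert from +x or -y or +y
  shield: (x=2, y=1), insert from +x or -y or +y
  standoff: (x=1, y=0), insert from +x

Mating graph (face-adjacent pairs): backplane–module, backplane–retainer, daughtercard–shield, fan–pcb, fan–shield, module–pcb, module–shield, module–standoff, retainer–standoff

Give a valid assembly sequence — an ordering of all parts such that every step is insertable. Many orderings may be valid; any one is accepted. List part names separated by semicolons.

fan; pcb; module; backplane; retainer; standoff; shield; daughtercard

1. fan@(2, 2) [+x clear] — {fan}
2. pcb@(1, 2) [+y clear] — {fan, pcb}
3. module@(1, 1) [-x clear] — {fan, module, pcb}
4. backplane@(0, 1) [-x clear] — {backplane, fan, module, pcb}
5. retainer@(0, 0) [+x clear] — {backplane, fan, module, pcb, retainer}
6. standoff@(1, 0) [+x clear] — {backplane, fan, module, pcb, retainer, standoff}
7. shield@(2, 1) [+x clear] — {backplane, fan, module, pcb, retainer, shield, standoff}
8. daughtercard@(3, 1) [-y clear] — {backplane, daughtercard, fan, module, pcb, retainer, shield, standoff}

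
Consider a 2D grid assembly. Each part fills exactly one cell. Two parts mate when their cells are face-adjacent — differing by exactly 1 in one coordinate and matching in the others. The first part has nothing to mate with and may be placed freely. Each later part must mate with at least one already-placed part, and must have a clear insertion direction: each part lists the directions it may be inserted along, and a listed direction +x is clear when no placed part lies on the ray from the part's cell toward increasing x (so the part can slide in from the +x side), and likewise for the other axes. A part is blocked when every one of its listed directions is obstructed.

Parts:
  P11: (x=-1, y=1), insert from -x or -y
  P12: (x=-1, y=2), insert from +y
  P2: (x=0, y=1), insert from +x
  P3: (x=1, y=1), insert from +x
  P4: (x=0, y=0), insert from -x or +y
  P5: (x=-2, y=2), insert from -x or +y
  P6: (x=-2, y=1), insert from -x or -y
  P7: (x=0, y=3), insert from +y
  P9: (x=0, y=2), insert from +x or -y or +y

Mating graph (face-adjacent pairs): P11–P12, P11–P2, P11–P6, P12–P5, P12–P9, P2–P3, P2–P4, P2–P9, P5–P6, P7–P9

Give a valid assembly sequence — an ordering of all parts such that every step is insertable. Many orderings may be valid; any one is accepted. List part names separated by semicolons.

P12; P11; P2; P3; P9; P6; P4; P7; P5

1. P12@(-1, 2) [+y clear] — {P12}
2. P11@(-1, 1) [-x clear] — {P11, P12}
3. P2@(0, 1) [+x clear] — {P11, P12, P2}
4. P3@(1, 1) [+x clear] — {P11, P12, P2, P3}
5. P9@(0, 2) [+x clear] — {P11, P12, P2, P3, P9}
6. P6@(-2, 1) [-x clear] — {P11, P12, P2, P3, P6, P9}
7. P4@(0, 0) [-x clear] — {P11, P12, P2, P3, P4, P6, P9}
8. P7@(0, 3) [+y clear] — {P11, P12, P2, P3, P4, P6, P7, P9}
9. P5@(-2, 2) [-x clear] — {P11, P12, P2, P3, P4, P5, P6, P7, P9}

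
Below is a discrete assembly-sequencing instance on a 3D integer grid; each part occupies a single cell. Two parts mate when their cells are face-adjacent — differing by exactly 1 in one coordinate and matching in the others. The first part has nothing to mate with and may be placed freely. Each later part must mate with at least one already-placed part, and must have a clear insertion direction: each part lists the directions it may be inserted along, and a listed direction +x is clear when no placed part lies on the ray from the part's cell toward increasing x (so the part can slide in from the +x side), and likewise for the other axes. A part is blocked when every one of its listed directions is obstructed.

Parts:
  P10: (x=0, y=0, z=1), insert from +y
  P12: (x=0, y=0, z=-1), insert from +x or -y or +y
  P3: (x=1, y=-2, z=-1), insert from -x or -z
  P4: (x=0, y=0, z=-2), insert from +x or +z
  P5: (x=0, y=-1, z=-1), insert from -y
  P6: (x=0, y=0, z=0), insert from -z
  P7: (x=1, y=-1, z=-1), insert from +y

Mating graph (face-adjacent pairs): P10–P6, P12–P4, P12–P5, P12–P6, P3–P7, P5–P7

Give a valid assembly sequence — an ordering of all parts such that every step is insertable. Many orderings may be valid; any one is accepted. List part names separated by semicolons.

1. P10@(0, 0, 1) [+y clear] — {P10}
2. P6@(0, 0, 0) [-z clear] — {P10, P6}
3. P12@(0, 0, -1) [+x clear] — {P10, P12, P6}
4. P4@(0, 0, -2) [+x clear] — {P10, P12, P4, P6}
5. P5@(0, -1, -1) [-y clear] — {P10, P12, P4, P5, P6}
6. P7@(1, -1, -1) [+y clear] — {P10, P12, P4, P5, P6, P7}
7. P3@(1, -2, -1) [-x clear] — {P10, P12, P3, P4, P5, P6, P7}

P10; P6; P12; P4; P5; P7; P3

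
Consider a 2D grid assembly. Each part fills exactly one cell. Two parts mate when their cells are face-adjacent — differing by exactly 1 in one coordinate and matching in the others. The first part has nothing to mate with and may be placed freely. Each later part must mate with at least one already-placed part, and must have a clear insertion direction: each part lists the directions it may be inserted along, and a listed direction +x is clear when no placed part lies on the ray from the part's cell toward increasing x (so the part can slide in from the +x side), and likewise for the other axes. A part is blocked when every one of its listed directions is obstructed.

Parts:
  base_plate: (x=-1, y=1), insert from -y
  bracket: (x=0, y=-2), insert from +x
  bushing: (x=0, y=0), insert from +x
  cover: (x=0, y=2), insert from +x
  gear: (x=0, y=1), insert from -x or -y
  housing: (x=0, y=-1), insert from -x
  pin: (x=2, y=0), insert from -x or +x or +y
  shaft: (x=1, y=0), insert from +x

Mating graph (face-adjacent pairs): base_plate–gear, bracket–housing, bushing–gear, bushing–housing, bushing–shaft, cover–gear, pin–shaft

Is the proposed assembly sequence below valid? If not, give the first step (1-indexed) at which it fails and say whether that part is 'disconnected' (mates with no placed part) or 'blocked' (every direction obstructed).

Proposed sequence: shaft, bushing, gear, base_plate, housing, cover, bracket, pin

1. shaft@(1, 0) [+x clear] — {shaft}
2. bushing@(0, 0) — +x all obstructed ⇒ blocked

Invalid at step 2 (blocked)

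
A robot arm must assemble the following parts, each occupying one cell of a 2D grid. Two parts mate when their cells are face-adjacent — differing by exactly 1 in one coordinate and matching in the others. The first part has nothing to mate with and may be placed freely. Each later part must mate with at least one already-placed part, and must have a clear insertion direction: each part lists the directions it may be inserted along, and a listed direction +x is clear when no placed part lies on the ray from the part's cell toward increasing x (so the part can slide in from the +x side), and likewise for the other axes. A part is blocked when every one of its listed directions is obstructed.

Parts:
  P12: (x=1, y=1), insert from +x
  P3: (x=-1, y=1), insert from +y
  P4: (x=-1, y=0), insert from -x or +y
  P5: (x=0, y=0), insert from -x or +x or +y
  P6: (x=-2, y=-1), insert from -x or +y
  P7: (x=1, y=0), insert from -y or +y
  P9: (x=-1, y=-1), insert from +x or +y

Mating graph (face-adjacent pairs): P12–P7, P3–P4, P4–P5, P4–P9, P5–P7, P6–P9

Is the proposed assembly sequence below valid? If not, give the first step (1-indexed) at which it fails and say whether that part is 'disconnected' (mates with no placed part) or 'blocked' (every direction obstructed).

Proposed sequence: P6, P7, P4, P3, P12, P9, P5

Invalid at step 2 (disconnected)

1. P6@(-2, -1) [-x clear] — {P6}
2. P7@(1, 0) — no placed neighbour ⇒ disconnected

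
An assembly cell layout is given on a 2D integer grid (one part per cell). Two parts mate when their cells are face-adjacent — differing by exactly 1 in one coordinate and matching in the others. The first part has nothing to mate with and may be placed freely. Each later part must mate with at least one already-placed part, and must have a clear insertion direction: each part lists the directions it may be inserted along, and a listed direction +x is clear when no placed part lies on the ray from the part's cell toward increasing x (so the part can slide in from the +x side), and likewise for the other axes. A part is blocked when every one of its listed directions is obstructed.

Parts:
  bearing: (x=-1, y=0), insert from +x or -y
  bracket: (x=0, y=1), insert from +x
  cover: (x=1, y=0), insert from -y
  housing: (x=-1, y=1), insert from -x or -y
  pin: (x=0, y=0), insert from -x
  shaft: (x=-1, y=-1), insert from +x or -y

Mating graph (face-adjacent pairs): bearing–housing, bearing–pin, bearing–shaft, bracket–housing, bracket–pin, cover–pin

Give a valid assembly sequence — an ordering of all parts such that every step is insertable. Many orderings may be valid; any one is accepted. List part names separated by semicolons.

housing; bracket; pin; bearing; shaft; cover

1. housing@(-1, 1) [-x clear] — {housing}
2. bracket@(0, 1) [+x clear] — {bracket, housing}
3. pin@(0, 0) [-x clear] — {bracket, housing, pin}
4. bearing@(-1, 0) [-y clear] — {bearing, bracket, housing, pin}
5. shaft@(-1, -1) [+x clear] — {bearing, bracket, housing, pin, shaft}
6. cover@(1, 0) [-y clear] — {bearing, bracket, cover, housing, pin, shaft}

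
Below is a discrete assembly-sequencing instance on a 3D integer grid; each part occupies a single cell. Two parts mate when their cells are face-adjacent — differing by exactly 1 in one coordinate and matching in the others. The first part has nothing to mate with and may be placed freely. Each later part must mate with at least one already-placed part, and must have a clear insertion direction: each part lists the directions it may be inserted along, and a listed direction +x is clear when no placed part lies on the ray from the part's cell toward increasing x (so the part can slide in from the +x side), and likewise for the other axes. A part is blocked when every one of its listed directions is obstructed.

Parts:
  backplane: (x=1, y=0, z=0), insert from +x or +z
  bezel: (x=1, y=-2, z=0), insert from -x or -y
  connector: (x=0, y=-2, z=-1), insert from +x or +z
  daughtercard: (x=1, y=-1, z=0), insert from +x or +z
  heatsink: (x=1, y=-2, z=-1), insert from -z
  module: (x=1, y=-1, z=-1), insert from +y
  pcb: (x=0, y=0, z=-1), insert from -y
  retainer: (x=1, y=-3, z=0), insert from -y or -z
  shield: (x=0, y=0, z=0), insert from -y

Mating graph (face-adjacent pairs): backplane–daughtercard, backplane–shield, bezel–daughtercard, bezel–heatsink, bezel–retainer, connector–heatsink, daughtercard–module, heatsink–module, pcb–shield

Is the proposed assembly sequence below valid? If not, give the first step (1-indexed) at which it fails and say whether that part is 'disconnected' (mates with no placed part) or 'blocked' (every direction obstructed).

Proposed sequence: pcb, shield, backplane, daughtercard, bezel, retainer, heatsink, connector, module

1. pcb@(0, 0, -1) [-y clear] — {pcb}
2. shield@(0, 0, 0) [-y clear] — {pcb, shield}
3. backplane@(1, 0, 0) [+x clear] — {backplane, pcb, shield}
4. daughtercard@(1, -1, 0) [+x clear] — {backplane, daughtercard, pcb, shield}
5. bezel@(1, -2, 0) [-x clear] — {backplane, bezel, daughtercard, pcb, shield}
6. retainer@(1, -3, 0) [-y clear] — {backplane, bezel, daughtercard, pcb, retainer, shield}
7. heatsink@(1, -2, -1) [-z clear] — {backplane, bezel, daughtercard, heatsink, pcb, retainer, shield}
8. connector@(0, -2, -1) [+z clear] — {backplane, bezel, connector, daughtercard, heatsink, pcb, retainer, shield}
9. module@(1, -1, -1) [+y clear] — {backplane, bezel, connector, daughtercard, heatsink, module, pcb, retainer, shield}

Valid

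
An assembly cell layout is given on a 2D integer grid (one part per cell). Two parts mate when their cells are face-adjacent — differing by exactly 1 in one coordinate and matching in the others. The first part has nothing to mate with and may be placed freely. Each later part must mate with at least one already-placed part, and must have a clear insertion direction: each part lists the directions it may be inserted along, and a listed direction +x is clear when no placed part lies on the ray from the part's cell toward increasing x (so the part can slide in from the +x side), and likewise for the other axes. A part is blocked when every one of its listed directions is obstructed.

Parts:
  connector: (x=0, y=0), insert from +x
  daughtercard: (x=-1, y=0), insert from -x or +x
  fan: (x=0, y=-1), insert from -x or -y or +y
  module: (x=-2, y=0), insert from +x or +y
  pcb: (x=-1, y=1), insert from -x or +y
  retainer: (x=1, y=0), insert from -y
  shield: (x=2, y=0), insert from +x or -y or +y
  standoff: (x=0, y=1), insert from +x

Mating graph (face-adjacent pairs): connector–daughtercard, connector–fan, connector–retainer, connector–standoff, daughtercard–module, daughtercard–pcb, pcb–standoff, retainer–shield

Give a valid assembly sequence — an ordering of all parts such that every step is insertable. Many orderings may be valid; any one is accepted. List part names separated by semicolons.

pcb; daughtercard; module; connector; fan; retainer; shield; standoff

1. pcb@(-1, 1) [-x clear] — {pcb}
2. daughtercard@(-1, 0) [-x clear] — {daughtercard, pcb}
3. module@(-2, 0) [+y clear] — {daughtercard, module, pcb}
4. connector@(0, 0) [+x clear] — {connector, daughtercard, module, pcb}
5. fan@(0, -1) [-x clear] — {connector, daughtercard, fan, module, pcb}
6. retainer@(1, 0) [-y clear] — {connector, daughtercard, fan, module, pcb, retainer}
7. shield@(2, 0) [+x clear] — {connector, daughtercard, fan, module, pcb, retainer, shield}
8. standoff@(0, 1) [+x clear] — {connector, daughtercard, fan, module, pcb, retainer, shield, standoff}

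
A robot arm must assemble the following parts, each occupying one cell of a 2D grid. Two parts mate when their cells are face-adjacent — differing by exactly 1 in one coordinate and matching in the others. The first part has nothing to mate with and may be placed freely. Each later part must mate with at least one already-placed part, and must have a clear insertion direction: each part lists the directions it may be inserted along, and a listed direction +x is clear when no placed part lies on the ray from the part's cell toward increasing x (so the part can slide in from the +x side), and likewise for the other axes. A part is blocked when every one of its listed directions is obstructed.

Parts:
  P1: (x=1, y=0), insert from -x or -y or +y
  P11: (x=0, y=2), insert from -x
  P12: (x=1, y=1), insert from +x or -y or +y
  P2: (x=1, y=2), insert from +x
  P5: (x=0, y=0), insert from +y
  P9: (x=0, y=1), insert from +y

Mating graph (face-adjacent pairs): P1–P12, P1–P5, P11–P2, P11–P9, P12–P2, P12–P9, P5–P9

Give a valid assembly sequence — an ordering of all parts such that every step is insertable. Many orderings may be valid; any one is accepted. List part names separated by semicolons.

1. P2@(1, 2) [+x clear] — {P2}
2. P12@(1, 1) [+x clear] — {P12, P2}
3. P1@(1, 0) [-x clear] — {P1, P12, P2}
4. P5@(0, 0) [+y clear] — {P1, P12, P2, P5}
5. P9@(0, 1) [+y clear] — {P1, P12, P2, P5, P9}
6. P11@(0, 2) [-x clear] — {P1, P11, P12, P2, P5, P9}

P2; P12; P1; P5; P9; P11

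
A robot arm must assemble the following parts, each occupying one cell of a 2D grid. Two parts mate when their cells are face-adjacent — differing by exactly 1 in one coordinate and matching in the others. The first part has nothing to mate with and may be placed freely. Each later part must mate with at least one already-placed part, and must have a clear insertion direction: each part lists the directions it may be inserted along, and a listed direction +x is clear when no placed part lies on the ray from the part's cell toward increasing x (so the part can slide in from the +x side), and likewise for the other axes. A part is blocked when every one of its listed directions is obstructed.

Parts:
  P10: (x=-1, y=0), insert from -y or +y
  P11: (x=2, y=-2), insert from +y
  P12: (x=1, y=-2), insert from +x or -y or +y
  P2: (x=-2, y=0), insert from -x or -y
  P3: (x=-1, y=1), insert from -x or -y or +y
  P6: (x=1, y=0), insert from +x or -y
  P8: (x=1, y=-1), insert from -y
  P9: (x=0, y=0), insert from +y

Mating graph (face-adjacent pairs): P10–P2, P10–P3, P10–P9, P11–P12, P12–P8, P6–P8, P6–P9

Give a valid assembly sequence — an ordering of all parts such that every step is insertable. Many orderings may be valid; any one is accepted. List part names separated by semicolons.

1. P10@(-1, 0) [-y clear] — {P10}
2. P3@(-1, 1) [-x clear] — {P10, P3}
3. P9@(0, 0) [+y clear] — {P10, P3, P9}
4. P2@(-2, 0) [-x clear] — {P10, P2, P3, P9}
5. P6@(1, 0) [+x clear] — {P10, P2, P3, P6, P9}
6. P8@(1, -1) [-y clear] — {P10, P2, P3, P6, P8, P9}
7. P12@(1, -2) [+x clear] — {P10, P12, P2, P3, P6, P8, P9}
8. P11@(2, -2) [+y clear] — {P10, P11, P12, P2, P3, P6, P8, P9}

P10; P3; P9; P2; P6; P8; P12; P11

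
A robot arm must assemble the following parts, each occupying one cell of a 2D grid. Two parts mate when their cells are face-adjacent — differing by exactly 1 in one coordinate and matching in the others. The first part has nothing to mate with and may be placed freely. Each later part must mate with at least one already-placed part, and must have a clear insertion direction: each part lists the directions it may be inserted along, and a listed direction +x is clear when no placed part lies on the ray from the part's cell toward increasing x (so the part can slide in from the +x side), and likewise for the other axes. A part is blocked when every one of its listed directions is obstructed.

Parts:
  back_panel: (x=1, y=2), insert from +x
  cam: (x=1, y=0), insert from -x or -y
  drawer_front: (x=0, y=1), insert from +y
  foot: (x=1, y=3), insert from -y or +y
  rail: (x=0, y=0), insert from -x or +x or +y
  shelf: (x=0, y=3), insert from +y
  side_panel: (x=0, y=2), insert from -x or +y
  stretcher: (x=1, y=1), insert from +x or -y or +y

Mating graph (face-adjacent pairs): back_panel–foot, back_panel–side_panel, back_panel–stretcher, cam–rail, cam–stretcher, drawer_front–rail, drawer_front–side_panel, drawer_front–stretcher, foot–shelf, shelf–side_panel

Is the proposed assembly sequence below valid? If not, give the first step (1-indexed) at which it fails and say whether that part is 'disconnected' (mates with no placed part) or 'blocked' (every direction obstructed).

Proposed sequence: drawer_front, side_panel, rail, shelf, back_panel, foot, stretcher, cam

1. drawer_front@(0, 1) [+y clear] — {drawer_front}
2. side_panel@(0, 2) [-x clear] — {drawer_front, side_panel}
3. rail@(0, 0) [-x clear] — {drawer_front, rail, side_panel}
4. shelf@(0, 3) [+y clear] — {drawer_front, rail, shelf, side_panel}
5. back_panel@(1, 2) [+x clear] — {back_panel, drawer_front, rail, shelf, side_panel}
6. foot@(1, 3) [+y clear] — {back_panel, drawer_front, foot, rail, shelf, side_panel}
7. stretcher@(1, 1) [+x clear] — {back_panel, drawer_front, foot, rail, shelf, side_panel, stretcher}
8. cam@(1, 0) [-y clear] — {back_panel, cam, drawer_front, foot, rail, shelf, side_panel, stretcher}

Valid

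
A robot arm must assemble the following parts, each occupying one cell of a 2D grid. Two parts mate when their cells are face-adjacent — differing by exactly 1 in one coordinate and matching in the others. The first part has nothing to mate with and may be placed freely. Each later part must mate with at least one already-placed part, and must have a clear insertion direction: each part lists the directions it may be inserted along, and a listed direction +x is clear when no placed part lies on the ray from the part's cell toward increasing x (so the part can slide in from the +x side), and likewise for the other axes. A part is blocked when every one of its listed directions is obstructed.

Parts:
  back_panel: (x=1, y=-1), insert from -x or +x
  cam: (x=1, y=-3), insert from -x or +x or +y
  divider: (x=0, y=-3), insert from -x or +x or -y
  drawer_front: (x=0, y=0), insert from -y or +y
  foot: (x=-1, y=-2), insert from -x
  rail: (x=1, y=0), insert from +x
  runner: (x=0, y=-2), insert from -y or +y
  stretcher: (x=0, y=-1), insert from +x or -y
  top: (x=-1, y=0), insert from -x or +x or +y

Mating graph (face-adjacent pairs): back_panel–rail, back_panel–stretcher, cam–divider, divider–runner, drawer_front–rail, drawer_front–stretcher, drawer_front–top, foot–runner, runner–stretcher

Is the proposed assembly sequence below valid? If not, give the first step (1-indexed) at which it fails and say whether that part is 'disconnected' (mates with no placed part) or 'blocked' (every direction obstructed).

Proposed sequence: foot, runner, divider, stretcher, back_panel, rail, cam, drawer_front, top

Valid

1. foot@(-1, -2) [-x clear] — {foot}
2. runner@(0, -2) [-y clear] — {foot, runner}
3. divider@(0, -3) [-x clear] — {divider, foot, runner}
4. stretcher@(0, -1) [+x clear] — {divider, foot, runner, stretcher}
5. back_panel@(1, -1) [+x clear] — {back_panel, divider, foot, runner, stretcher}
6. rail@(1, 0) [+x clear] — {back_panel, divider, foot, rail, runner, stretcher}
7. cam@(1, -3) [+x clear] — {back_panel, cam, divider, foot, rail, runner, stretcher}
8. drawer_front@(0, 0) [+y clear] — {back_panel, cam, divider, drawer_front, foot, rail, runner, stretcher}
9. top@(-1, 0) [-x clear] — {back_panel, cam, divider, drawer_front, foot, rail, runner, stretcher, top}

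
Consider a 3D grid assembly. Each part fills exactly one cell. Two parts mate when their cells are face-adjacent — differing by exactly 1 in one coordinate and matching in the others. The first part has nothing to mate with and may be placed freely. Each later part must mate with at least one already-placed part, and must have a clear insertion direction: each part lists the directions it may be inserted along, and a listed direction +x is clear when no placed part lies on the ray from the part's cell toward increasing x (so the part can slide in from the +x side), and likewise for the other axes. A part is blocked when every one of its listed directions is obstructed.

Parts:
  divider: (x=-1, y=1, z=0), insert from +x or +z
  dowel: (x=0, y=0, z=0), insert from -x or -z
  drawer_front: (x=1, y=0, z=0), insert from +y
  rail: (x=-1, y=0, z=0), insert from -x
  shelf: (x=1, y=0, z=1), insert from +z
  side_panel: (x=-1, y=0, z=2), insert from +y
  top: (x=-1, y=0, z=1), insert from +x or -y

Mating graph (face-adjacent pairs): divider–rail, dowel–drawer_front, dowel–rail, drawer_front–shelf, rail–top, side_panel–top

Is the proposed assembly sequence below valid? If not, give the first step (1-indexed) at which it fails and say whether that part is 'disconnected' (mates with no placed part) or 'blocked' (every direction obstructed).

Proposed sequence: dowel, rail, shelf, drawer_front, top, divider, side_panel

Invalid at step 3 (disconnected)

1. dowel@(0, 0, 0) [-x clear] — {dowel}
2. rail@(-1, 0, 0) [-x clear] — {dowel, rail}
3. shelf@(1, 0, 1) — no placed neighbour ⇒ disconnected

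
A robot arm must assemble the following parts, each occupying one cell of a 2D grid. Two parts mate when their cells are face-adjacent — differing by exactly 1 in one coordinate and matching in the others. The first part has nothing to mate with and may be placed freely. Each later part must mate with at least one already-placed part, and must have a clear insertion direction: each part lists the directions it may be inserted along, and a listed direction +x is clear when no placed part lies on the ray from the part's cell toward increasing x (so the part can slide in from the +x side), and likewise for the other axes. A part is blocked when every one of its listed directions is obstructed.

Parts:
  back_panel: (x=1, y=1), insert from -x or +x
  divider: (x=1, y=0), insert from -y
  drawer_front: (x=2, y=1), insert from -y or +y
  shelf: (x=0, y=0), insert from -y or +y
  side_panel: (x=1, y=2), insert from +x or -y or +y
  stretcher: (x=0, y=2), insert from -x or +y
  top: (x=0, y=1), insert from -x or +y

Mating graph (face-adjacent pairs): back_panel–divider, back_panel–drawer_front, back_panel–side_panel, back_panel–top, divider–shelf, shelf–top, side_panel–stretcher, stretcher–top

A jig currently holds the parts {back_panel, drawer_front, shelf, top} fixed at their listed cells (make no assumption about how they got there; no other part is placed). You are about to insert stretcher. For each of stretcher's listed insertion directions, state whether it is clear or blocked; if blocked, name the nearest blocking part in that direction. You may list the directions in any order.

+y: clear; -x: clear

-x: ray from stretcher(0, 2) has no placed part ⇒ clear
+y: ray from stretcher(0, 2) has no placed part ⇒ clear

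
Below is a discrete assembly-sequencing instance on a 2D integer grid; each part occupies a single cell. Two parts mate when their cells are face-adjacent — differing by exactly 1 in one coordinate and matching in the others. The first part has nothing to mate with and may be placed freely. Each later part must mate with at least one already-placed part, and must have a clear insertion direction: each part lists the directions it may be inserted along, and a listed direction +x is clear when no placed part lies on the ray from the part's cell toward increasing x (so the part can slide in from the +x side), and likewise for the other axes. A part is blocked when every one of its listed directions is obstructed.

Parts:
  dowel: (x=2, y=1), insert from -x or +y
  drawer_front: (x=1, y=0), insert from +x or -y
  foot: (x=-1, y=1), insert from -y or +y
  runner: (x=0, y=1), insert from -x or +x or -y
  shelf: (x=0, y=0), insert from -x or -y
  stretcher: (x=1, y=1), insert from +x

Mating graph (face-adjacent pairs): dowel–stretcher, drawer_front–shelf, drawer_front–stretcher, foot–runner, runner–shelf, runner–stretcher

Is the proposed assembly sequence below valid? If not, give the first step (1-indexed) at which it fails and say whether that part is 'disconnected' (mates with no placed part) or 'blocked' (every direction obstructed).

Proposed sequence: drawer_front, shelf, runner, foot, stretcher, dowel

1. drawer_front@(1, 0) [+x clear] — {drawer_front}
2. shelf@(0, 0) [-x clear] — {drawer_front, shelf}
3. runner@(0, 1) [-x clear] — {drawer_front, runner, shelf}
4. foot@(-1, 1) [-y clear] — {drawer_front, foot, runner, shelf}
5. stretcher@(1, 1) [+x clear] — {drawer_front, foot, runner, shelf, stretcher}
6. dowel@(2, 1) [+y clear] — {dowel, drawer_front, foot, runner, shelf, stretcher}

Valid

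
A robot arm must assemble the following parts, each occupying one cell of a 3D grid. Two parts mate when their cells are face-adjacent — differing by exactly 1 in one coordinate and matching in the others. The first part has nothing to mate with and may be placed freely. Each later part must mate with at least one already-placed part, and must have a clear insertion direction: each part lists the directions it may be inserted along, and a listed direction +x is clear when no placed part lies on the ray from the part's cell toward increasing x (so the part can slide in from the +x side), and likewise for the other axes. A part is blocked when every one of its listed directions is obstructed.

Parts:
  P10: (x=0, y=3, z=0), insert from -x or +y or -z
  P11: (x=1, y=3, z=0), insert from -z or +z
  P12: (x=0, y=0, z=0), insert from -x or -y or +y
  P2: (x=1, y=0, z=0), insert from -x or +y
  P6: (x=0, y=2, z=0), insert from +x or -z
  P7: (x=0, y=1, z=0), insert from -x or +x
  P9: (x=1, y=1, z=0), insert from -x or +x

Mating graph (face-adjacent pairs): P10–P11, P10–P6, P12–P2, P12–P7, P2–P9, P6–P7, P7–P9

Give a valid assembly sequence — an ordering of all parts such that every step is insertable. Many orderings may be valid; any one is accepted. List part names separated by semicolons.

P12; P2; P9; P7; P6; P10; P11

1. P12@(0, 0, 0) [-x clear] — {P12}
2. P2@(1, 0, 0) [+y clear] — {P12, P2}
3. P9@(1, 1, 0) [-x clear] — {P12, P2, P9}
4. P7@(0, 1, 0) [-x clear] — {P12, P2, P7, P9}
5. P6@(0, 2, 0) [+x clear] — {P12, P2, P6, P7, P9}
6. P10@(0, 3, 0) [-x clear] — {P10, P12, P2, P6, P7, P9}
7. P11@(1, 3, 0) [-z clear] — {P10, P11, P12, P2, P6, P7, P9}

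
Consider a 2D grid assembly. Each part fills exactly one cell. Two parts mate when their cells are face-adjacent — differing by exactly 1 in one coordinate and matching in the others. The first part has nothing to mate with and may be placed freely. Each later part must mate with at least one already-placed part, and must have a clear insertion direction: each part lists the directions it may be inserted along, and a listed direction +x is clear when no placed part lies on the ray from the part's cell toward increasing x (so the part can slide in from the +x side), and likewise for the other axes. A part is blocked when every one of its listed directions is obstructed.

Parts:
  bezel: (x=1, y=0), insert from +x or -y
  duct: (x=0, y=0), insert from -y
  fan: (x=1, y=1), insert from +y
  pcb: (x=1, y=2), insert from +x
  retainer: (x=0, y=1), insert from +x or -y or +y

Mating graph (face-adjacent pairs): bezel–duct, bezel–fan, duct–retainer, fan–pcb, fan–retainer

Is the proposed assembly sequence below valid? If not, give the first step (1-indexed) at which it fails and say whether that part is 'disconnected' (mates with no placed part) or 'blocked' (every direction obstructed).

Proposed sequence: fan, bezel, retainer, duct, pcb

Valid

1. fan@(1, 1) [+y clear] — {fan}
2. bezel@(1, 0) [+x clear] — {bezel, fan}
3. retainer@(0, 1) [-y clear] — {bezel, fan, retainer}
4. duct@(0, 0) [-y clear] — {bezel, duct, fan, retainer}
5. pcb@(1, 2) [+x clear] — {bezel, duct, fan, pcb, retainer}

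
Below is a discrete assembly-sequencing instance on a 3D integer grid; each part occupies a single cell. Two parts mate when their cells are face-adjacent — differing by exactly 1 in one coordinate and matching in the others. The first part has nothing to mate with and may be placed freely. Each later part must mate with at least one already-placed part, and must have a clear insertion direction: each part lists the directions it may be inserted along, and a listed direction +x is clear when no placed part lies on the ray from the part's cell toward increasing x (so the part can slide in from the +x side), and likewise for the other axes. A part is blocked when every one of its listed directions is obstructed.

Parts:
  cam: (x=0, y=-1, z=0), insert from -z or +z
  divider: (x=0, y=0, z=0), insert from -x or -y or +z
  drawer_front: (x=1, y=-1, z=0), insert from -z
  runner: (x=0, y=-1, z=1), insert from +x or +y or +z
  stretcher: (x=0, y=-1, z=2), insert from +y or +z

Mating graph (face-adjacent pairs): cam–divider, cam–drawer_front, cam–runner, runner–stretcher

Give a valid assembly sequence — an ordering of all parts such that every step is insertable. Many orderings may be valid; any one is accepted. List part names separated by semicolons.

runner; stretcher; cam; divider; drawer_front

1. runner@(0, -1, 1) [+x clear] — {runner}
2. stretcher@(0, -1, 2) [+y clear] — {runner, stretcher}
3. cam@(0, -1, 0) [-z clear] — {cam, runner, stretcher}
4. divider@(0, 0, 0) [-x clear] — {cam, divider, runner, stretcher}
5. drawer_front@(1, -1, 0) [-z clear] — {cam, divider, drawer_front, runner, stretcher}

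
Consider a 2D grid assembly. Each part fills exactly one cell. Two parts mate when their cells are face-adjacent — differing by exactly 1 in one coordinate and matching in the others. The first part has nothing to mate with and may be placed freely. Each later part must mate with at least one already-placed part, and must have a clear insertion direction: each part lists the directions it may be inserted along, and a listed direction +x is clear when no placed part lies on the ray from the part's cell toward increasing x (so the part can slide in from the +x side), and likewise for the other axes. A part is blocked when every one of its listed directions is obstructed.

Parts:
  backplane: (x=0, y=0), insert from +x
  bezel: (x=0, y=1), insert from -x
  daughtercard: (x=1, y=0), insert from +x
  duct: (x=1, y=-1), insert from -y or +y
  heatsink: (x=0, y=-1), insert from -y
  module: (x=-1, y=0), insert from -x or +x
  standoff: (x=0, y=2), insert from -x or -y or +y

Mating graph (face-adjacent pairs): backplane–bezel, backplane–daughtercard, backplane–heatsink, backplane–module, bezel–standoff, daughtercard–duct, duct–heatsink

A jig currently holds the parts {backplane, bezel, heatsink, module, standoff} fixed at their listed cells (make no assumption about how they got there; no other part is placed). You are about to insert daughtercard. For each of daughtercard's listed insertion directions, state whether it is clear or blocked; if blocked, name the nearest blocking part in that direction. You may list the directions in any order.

+x: ray from daughtercard(1, 0) has no placed part ⇒ clear

+x: clear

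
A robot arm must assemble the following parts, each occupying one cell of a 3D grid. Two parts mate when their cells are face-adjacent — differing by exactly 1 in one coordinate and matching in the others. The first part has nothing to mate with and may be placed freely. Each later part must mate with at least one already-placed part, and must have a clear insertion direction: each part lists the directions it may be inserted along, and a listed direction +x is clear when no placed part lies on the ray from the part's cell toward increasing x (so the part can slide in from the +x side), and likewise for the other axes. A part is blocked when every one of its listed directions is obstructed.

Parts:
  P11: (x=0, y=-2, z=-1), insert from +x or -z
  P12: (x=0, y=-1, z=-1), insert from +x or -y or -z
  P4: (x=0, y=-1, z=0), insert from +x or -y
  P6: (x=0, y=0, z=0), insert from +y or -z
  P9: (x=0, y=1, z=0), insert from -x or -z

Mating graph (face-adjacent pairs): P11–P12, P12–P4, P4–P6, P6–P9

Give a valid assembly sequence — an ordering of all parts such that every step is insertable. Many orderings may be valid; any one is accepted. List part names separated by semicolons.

1. P6@(0, 0, 0) [+y clear] — {P6}
2. P9@(0, 1, 0) [-x clear] — {P6, P9}
3. P4@(0, -1, 0) [+x clear] — {P4, P6, P9}
4. P12@(0, -1, -1) [+x clear] — {P12, P4, P6, P9}
5. P11@(0, -2, -1) [+x clear] — {P11, P12, P4, P6, P9}

P6; P9; P4; P12; P11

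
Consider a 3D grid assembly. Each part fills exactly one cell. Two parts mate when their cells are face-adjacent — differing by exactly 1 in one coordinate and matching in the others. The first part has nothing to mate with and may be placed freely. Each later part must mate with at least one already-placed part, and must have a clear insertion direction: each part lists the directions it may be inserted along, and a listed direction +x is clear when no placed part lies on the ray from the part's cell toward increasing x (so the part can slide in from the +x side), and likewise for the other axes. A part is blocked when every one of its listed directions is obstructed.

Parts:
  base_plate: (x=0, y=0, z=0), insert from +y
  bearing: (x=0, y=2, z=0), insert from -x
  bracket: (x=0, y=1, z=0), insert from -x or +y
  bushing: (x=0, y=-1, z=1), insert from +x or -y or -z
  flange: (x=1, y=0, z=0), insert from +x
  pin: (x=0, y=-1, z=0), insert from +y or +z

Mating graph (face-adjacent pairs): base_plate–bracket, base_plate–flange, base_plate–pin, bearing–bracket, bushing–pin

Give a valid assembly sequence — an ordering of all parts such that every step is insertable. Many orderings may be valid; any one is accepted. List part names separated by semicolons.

pin; base_plate; bracket; bearing; bushing; flange

1. pin@(0, -1, 0) [+y clear] — {pin}
2. base_plate@(0, 0, 0) [+y clear] — {base_plate, pin}
3. bracket@(0, 1, 0) [-x clear] — {base_plate, bracket, pin}
4. bearing@(0, 2, 0) [-x clear] — {base_plate, bearing, bracket, pin}
5. bushing@(0, -1, 1) [+x clear] — {base_plate, bearing, bracket, bushing, pin}
6. flange@(1, 0, 0) [+x clear] — {base_plate, bearing, bracket, bushing, flange, pin}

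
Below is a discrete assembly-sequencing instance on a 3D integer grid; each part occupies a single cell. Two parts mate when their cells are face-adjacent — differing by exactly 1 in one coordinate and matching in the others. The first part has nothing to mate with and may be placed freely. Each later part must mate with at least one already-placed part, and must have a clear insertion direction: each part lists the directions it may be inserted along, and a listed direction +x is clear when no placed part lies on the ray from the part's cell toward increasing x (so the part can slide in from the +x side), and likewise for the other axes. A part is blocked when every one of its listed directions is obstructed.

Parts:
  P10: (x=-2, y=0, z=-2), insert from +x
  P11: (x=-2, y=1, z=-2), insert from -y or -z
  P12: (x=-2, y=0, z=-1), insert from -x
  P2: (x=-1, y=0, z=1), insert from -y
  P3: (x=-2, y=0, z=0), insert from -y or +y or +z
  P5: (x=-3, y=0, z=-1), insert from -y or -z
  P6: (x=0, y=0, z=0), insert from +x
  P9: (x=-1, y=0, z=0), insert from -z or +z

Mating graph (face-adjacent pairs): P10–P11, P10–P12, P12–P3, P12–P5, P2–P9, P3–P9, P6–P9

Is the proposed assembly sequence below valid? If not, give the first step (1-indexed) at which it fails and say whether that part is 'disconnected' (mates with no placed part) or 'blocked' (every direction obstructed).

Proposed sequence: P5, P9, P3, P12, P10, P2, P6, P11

1. P5@(-3, 0, -1) [-y clear] — {P5}
2. P9@(-1, 0, 0) — no placed neighbour ⇒ disconnected

Invalid at step 2 (disconnected)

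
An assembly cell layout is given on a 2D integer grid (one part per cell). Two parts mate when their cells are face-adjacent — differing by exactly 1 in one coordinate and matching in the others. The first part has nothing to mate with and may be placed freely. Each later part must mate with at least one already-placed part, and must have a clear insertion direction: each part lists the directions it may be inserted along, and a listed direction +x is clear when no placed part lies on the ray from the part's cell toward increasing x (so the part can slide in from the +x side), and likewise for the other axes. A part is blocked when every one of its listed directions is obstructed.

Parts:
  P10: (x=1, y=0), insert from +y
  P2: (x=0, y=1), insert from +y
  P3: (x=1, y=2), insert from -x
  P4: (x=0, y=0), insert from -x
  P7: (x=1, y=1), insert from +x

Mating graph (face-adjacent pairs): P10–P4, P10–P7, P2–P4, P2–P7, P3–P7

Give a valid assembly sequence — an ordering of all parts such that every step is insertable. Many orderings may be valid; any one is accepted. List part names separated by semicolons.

1. P4@(0, 0) [-x clear] — {P4}
2. P2@(0, 1) [+y clear] — {P2, P4}
3. P10@(1, 0) [+y clear] — {P10, P2, P4}
4. P7@(1, 1) [+x clear] — {P10, P2, P4, P7}
5. P3@(1, 2) [-x clear] — {P10, P2, P3, P4, P7}

P4; P2; P10; P7; P3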